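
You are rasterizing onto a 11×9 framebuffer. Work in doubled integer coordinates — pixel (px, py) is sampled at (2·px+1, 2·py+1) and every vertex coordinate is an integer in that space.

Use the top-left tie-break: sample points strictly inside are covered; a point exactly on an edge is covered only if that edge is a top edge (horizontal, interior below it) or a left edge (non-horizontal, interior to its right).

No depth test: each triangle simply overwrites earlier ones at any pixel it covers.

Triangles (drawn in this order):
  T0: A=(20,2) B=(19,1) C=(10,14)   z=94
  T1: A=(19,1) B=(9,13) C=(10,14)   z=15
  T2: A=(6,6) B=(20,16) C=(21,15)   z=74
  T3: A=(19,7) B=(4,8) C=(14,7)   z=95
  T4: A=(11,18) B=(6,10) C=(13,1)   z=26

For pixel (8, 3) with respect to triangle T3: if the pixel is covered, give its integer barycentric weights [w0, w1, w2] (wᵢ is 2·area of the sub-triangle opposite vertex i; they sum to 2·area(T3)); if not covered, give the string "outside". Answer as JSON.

T0:
  2·area = 22  (B↔C swapped to make it positive)
  edge (20, 2)→(10, 14): d=(-10,12) right/bottom  bias=-1
  edge (10, 14)→(19, 1): d=(9,-13) top-left  bias=+0
  edge (19, 1)→(20, 2): d=(1,1) right/bottom  bias=-1
    (9,0)@(19, 1): e=[22,0,0] → ·  [on edge]
    (9,1)@(19, 3): e=[2,18,2] → #
    (10,1)@(21, 3): e=[-22,44,0] → ·  [on edge]
    (8,2)@(17, 5): e=[6,10,6] → #
    (9,2)@(19, 5): e=[-18,36,4] → ·
    (7,3)@(15, 7): e=[10,2,10] → #
    (8,3)@(17, 7): e=[-14,28,8] → ·
    (7,4)@(15, 9): e=[-10,20,12] → ·
  covered (3 px):
    · · · · · · · · · · ·
    · · · · · · · · · # ·
    · · · · · · · · # · ·
    · · · · · · · # · · ·
    · · · · · · · · · · ·
    · · · · · · · · · · ·
    · · · · · · · · · · ·
    · · · · · · · · · · ·
    · · · · · · · · · · ·
T1:
  2·area = 22  (B↔C swapped to make it positive)
  edge (19, 1)→(10, 14): d=(-9,13) right/bottom  bias=-1
  edge (10, 14)→(9, 13): d=(-1,-1) top-left  bias=+0
  edge (9, 13)→(19, 1): d=(10,-12) top-left  bias=+0
    (9,0)@(19, 1): e=[0,22,0] → ·  [on edge]
    (0,2)@(1, 5): e=[198,0,-176] → ·  [on edge]
    (1,3)@(3, 7): e=[154,0,-132] → ·  [on edge]
    (2,4)@(5, 9): e=[110,0,-88] → ·  [on edge]
    (6,4)@(13, 9): e=[6,8,8] → #
    (7,4)@(15, 9): e=[-20,10,32] → ·
    (3,5)@(7, 11): e=[66,0,-44] → ·  [on edge]
    (5,5)@(11, 11): e=[14,4,4] → #
    (6,5)@(13, 11): e=[-12,6,28] → ·
    (4,6)@(9, 13): e=[22,0,0] → #  [on edge]
    (5,6)@(11, 13): e=[-4,2,24] → ·
    (4,7)@(9, 15): e=[4,-2,20] → ·
    (5,7)@(11, 15): e=[-22,0,44] → ·  [on edge]
    (6,8)@(13, 17): e=[-66,0,88] → ·  [on edge]
  covered (3 px):
    · · · · · · · · · · ·
    · · · · · · · · · · ·
    · · · · · · · · · · ·
    · · · · · · · · · · ·
    · · · · · · # · · · ·
    · · · · · # · · · · ·
    · · · · # · · · · · ·
    · · · · · · · · · · ·
    · · · · · · · · · · ·
T2:
  2·area = 24  (B↔C swapped to make it positive)
  edge (6, 6)→(21, 15): d=(15,9) right/bottom  bias=-1
  edge (21, 15)→(20, 16): d=(-1,1) right/bottom  bias=-1
  edge (20, 16)→(6, 6): d=(-14,-10) top-left  bias=+0
    (0,1)@(1, 3): e=[0,32,-8] → ·  [on edge]
    (5,4)@(11, 9): e=[0,16,8] → ·  [on edge]
    (6,5)@(13, 11): e=[12,12,0] → #  [on edge]
    (7,5)@(15, 11): e=[-6,10,20] → ·
    (6,6)@(13, 13): e=[42,10,-28] → ·
    (8,6)@(17, 13): e=[6,6,12] → #
    (9,6)@(19, 13): e=[-12,4,32] → ·
    (8,7)@(17, 15): e=[36,4,-16] → ·
    (9,7)@(19, 15): e=[18,2,4] → #
    (10,7)@(21, 15): e=[0,0,24] → ·  [on edge]
    (9,8)@(19, 17): e=[48,0,-24] → ·  [on edge]
  covered (3 px):
    · · · · · · · · · · ·
    · · · · · · · · · · ·
    · · · · · · · · · · ·
    · · · · · · · · · · ·
    · · · · · · · · · · ·
    · · · · · · # · · · ·
    · · · · · · · · # · ·
    · · · · · · · · · # ·
    · · · · · · · · · · ·
T3:
  2·area = 5
  edge (19, 7)→(4, 8): d=(-15,1) right/bottom  bias=-1
  edge (4, 8)→(14, 7): d=(10,-1) top-left  bias=+0
  edge (14, 7)→(19, 7): d=(5,0) top-left  bias=+0
    (0,3)@(1, 7): e=[18,-13,0] → ·  [on edge]
    (1,3)@(3, 7): e=[16,-11,0] → ·  [on edge]
    (2,3)@(5, 7): e=[14,-9,0] → ·  [on edge]
    (3,3)@(7, 7): e=[12,-7,0] → ·  [on edge]
    (4,3)@(9, 7): e=[10,-5,0] → ·  [on edge]
    (5,3)@(11, 7): e=[8,-3,0] → ·  [on edge]
    (6,3)@(13, 7): e=[6,-1,0] → ·  [on edge]
    (7,3)@(15, 7): e=[4,1,0] → #  [on edge]
    (8,3)@(17, 7): e=[2,3,0] → #  [on edge]
    (9,3)@(19, 7): e=[0,5,0] → ·  [on edge]
    (10,3)@(21, 7): e=[-2,7,0] → ·  [on edge]
    (7,4)@(15, 9): e=[-26,21,10] → ·
  covered (2 px):
    · · · · · · · · · · ·
    · · · · · · · · · · ·
    · · · · · · · · · · ·
    · · · · · · · # # · ·
    · · · · · · · · · · ·
    · · · · · · · · · · ·
    · · · · · · · · · · ·
    · · · · · · · · · · ·
    · · · · · · · · · · ·
T4:
  2·area = 101
  edge (11, 18)→(6, 10): d=(-5,-8) top-left  bias=+0
  edge (6, 10)→(13, 1): d=(7,-9) top-left  bias=+0
  edge (13, 1)→(11, 18): d=(-2,17) right/bottom  bias=-1
    (6,0)@(13, 1): e=[101,0,0] → ·  [on edge]
    (5,2)@(11, 5): e=[65,10,26] → #
    (6,2)@(13, 5): e=[81,28,-8] → ·
    (4,3)@(9, 7): e=[39,6,56] → #
    (6,3)@(13, 7): e=[71,42,-12] → ·
    (3,4)@(7, 9): e=[13,2,86] → #
    (6,4)@(13, 9): e=[61,56,-16] → ·
    (3,5)@(7, 11): e=[3,16,82] → #
    (6,5)@(13, 11): e=[51,70,-20] → ·
    (3,6)@(7, 13): e=[-7,30,78] → ·
    (4,6)@(9, 13): e=[9,48,44] → #
    (6,6)@(13, 13): e=[41,84,-24] → ·
  covered (13 px):
    · · · · · · · · · · ·
    · · · · · · · · · · ·
    · · · · · # · · · · ·
    · · · · # # · · · · ·
    · · · # # # · · · · ·
    · · · # # # · · · · ·
    · · · · # # · · · · ·
    · · · · · # · · · · ·
    · · · · · # · · · · ·

Result: [3,0,2]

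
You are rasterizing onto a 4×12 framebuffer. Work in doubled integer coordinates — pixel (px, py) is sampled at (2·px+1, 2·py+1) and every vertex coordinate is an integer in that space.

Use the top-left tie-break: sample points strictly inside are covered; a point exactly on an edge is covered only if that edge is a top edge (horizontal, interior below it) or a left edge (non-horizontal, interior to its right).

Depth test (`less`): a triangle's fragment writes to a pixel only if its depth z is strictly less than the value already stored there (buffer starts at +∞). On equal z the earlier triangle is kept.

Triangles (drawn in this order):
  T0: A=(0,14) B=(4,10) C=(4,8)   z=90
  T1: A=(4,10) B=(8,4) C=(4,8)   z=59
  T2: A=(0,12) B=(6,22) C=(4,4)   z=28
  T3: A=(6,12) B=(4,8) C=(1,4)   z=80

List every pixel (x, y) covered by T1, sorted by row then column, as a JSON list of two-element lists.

T0:
  2·area = 8  (B↔C swapped to make it positive)
  edge (0, 14)→(4, 8): d=(4,-6) top-left  bias=+0
  edge (4, 8)→(4, 10): d=(0,2) right/bottom  bias=-1
  edge (4, 10)→(0, 14): d=(-4,4) right/bottom  bias=-1
    (3,3)@(7, 7): e=[14,-6,0] → .  [on edge]
    (2,4)@(5, 9): e=[10,-2,0] → .  [on edge]
    (1,5)@(3, 11): e=[6,2,0] → .  [on edge]
    (0,6)@(1, 13): e=[2,6,0] → .  [on edge]
  covered (0 px):
    . . . .
    . . . .
    . . . .
    . . . .
    . . . .
    . . . .
    . . . .
    . . . .
    . . . .
    . . . .
    . . . .
    . . . .
T1:
  2·area = 8  (B↔C swapped to make it positive)
  edge (4, 10)→(4, 8): d=(0,-2) top-left  bias=+0
  edge (4, 8)→(8, 4): d=(4,-4) top-left  bias=+0
  edge (8, 4)→(4, 10): d=(-4,6) right/bottom  bias=-1
    (3,2)@(7, 5): e=[6,0,2] → X  [on edge]
    (2,3)@(5, 7): e=[2,0,6] → X  [on edge]
    (3,3)@(7, 7): e=[6,8,-6] → .
    (1,4)@(3, 9): e=[-2,0,10] → .  [on edge]
    (2,4)@(5, 9): e=[2,8,-2] → .
    (0,5)@(1, 11): e=[-6,0,14] → .  [on edge]
  covered (2 px):
    . . . .
    . . . .
    . . . X
    . . X .
    . . . .
    . . . .
    . . . .
    . . . .
    . . . .
    . . . .
    . . . .
    . . . .
T2:
  2·area = 88  (B↔C swapped to make it positive)
  edge (0, 12)→(4, 4): d=(4,-8) top-left  bias=+0
  edge (4, 4)→(6, 22): d=(2,18) right/bottom  bias=-1
  edge (6, 22)→(0, 12): d=(-6,-10) top-left  bias=+0
    (1,3)@(3, 7): e=[4,24,60] → X
    (2,3)@(5, 7): e=[20,-12,80] → .
    (1,4)@(3, 9): e=[12,28,48] → X
    (2,4)@(5, 9): e=[28,-8,68] → .
    (0,5)@(1, 11): e=[4,68,16] → X
    (2,5)@(5, 11): e=[36,-4,56] → .
    (0,6)@(1, 13): e=[12,72,4] → X
    (2,6)@(5, 13): e=[44,0,44] → .  [on edge]
    (0,7)@(1, 15): e=[20,76,-8] → .
    (1,7)@(3, 15): e=[36,40,12] → X
    (2,7)@(5, 15): e=[52,4,32] → X
    (3,7)@(7, 15): e=[68,-32,52] → .
    (1,8)@(3, 17): e=[44,44,0] → X  [on edge]
  covered (11 px):
    . . . .
    . . . .
    . . . .
    . X . .
    . X . .
    X X . .
    X X . .
    . X X .
    . X X .
    . . X .
    . . . .
    . . . .
T3:
  2·area = 4  (B↔C swapped to make it positive)
  edge (6, 12)→(1, 4): d=(-5,-8) top-left  bias=+0
  edge (1, 4)→(4, 8): d=(3,4) right/bottom  bias=-1
  edge (4, 8)→(6, 12): d=(2,4) right/bottom  bias=-1
    (1,3)@(3, 7): e=[1,1,2] → X
    (2,3)@(5, 7): e=[17,-7,-6] → .
    (1,4)@(3, 9): e=[-9,7,6] → .
  covered (1 px):
    . . . .
    . . . .
    . . . .
    . X . .
    . . . .
    . . . .
    . . . .
    . . . .
    . . . .
    . . . .
    . . . .
    . . . .

Answer: [[3,2],[2,3]]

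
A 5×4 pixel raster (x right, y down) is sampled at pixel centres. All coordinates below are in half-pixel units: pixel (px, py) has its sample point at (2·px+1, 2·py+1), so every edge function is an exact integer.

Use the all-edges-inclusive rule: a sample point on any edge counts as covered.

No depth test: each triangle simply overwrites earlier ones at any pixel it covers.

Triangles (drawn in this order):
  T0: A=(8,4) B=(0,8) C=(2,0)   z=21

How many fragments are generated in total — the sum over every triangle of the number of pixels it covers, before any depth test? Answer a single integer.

T0:
  2·area = 56
  edge (8, 4)→(0, 8): d=(-8,4) inclusive
  edge (0, 8)→(2, 0): d=(2,-8) inclusive
  edge (2, 0)→(8, 4): d=(6,4) inclusive
    (1,0)@(3, 1): e=[44,10,2] → █
    (2,0)@(5, 1): e=[36,26,-6] → ·
    (1,1)@(3, 3): e=[28,14,14] → █
    (2,1)@(5, 3): e=[20,30,6] → █
    (3,1)@(7, 3): e=[12,46,-2] → ·
    (0,2)@(1, 5): e=[20,2,34] → █
    (3,2)@(7, 5): e=[-4,50,10] → ·
    (0,3)@(1, 7): e=[4,6,46] → █
    (1,3)@(3, 7): e=[-4,22,38] → ·
    (2,3)@(5, 7): e=[-12,38,30] → ·
  covered (7 px):
    · █ · · ·
    · █ █ · ·
    █ █ █ · ·
    █ · · · ·

Final: 7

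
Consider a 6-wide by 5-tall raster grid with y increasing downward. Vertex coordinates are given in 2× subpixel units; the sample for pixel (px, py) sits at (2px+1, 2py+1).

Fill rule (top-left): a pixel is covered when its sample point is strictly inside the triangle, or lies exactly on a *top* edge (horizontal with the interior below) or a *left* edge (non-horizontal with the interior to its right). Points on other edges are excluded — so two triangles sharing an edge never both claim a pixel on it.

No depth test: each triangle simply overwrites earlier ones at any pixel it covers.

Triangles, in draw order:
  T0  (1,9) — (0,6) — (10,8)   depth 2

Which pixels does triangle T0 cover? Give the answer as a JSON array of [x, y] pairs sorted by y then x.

T0:
  2·area = 28
  edge (1, 9)→(0, 6): d=(-1,-3) top-left  bias=+0
  edge (0, 6)→(10, 8): d=(10,2) right/bottom  bias=-1
  edge (10, 8)→(1, 9): d=(-9,1) right/bottom  bias=-1
    (0,3)@(1, 7): e=[2,8,18] → X
    (1,3)@(3, 7): e=[8,4,16] → X
    (2,3)@(5, 7): e=[14,0,14] → .  [on edge]
    (0,4)@(1, 9): e=[0,28,0] → .  [on edge]
    (1,4)@(3, 9): e=[6,24,-2] → .
  covered (2 px):
    . . . . . .
    . . . . . .
    . . . . . .
    X X . . . .
    . . . . . .

Result: [[0,3],[1,3]]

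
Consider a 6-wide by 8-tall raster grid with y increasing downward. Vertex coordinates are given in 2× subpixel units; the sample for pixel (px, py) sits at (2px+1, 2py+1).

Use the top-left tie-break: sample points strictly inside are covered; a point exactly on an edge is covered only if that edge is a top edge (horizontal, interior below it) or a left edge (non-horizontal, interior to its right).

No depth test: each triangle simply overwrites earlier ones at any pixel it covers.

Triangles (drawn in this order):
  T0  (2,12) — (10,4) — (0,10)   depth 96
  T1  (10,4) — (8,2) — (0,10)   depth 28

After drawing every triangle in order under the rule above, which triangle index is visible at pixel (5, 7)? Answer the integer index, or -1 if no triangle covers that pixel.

T0:
  2·area = 32  (B↔C swapped to make it positive)
  edge (2, 12)→(0, 10): d=(-2,-2) top-left  bias=+0
  edge (0, 10)→(10, 4): d=(10,-6) top-left  bias=+0
  edge (10, 4)→(2, 12): d=(-8,8) right/bottom  bias=-1
    (5,1)@(11, 3): e=[36,-4,0] → .  [on edge]
    (4,2)@(9, 5): e=[28,4,0] → .  [on edge]
    (2,3)@(5, 7): e=[16,0,16] → X  [on edge]
    (3,3)@(7, 7): e=[20,12,0] → .  [on edge]
    (1,4)@(3, 9): e=[8,8,16] → X
    (2,4)@(5, 9): e=[12,20,0] → .  [on edge]
    (0,5)@(1, 11): e=[0,16,16] → X  [on edge]
    (1,5)@(3, 11): e=[4,28,0] → .  [on edge]
    (0,6)@(1, 13): e=[-4,36,0] → .  [on edge]
    (1,6)@(3, 13): e=[0,48,-16] → .  [on edge]
    (2,7)@(5, 15): e=[0,80,-48] → .  [on edge]
  covered (3 px):
    . . . . . .
    . . . . . .
    . . . . . .
    . . X . . .
    . X . . . .
    X . . . . .
    . . . . . .
    . . . . . .
T1:
  2·area = 32  (B↔C swapped to make it positive)
  edge (10, 4)→(0, 10): d=(-10,6) right/bottom  bias=-1
  edge (0, 10)→(8, 2): d=(8,-8) top-left  bias=+0
  edge (8, 2)→(10, 4): d=(2,2) right/bottom  bias=-1
    (3,0)@(7, 1): e=[48,-16,0] → .  [on edge]
    (4,0)@(9, 1): e=[36,0,-4] → .  [on edge]
    (3,1)@(7, 3): e=[28,0,4] → X  [on edge]
    (4,1)@(9, 3): e=[16,16,0] → .  [on edge]
    (2,2)@(5, 5): e=[20,0,12] → X  [on edge]
    (4,2)@(9, 5): e=[-4,32,4] → .
    (5,2)@(11, 5): e=[-16,48,0] → .  [on edge]
    (1,3)@(3, 7): e=[12,0,20] → X  [on edge]
    (2,3)@(5, 7): e=[0,16,16] → .  [on edge]
    (3,3)@(7, 7): e=[-12,32,12] → .
    (0,4)@(1, 9): e=[4,0,28] → X  [on edge]
    (1,4)@(3, 9): e=[-8,16,24] → .
  covered (5 px):
    . . . . . .
    . . . X . .
    . . X X . .
    . X . . . .
    X . . . . .
    . . . . . .
    . . . . . .
    . . . . . .

Z-buffer (winner per pixel, '.' = empty):
  . . . . . .
  . . . 1 . .
  . . 1 1 . .
  . 1 0 . . .
  1 0 . . . .
  0 . . . . .
  . . . . . .
  . . . . . .

Answer: -1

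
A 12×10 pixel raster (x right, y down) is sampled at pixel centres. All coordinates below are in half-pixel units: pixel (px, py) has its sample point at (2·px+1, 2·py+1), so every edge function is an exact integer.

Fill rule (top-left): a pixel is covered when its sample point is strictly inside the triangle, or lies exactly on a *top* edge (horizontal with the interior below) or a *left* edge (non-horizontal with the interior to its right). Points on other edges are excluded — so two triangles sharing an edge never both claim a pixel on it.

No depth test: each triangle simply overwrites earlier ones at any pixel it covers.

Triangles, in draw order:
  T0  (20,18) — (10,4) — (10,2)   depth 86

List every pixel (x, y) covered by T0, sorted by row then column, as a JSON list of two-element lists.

T0:
  2·area = 20
  edge (20, 18)→(10, 4): d=(-10,-14) top-left  bias=+0
  edge (10, 4)→(10, 2): d=(0,-2) top-left  bias=+0
  edge (10, 2)→(20, 18): d=(10,16) right/bottom  bias=-1
    (5,2)@(11, 5): e=[4,2,14] → █
    (6,2)@(13, 5): e=[32,6,-18] → ·
    (5,3)@(11, 7): e=[-16,2,34] → ·
    (6,3)@(13, 7): e=[12,6,2] → █
    (7,3)@(15, 7): e=[40,10,-30] → ·
    (6,4)@(13, 9): e=[-8,6,22] → ·
    (7,5)@(15, 11): e=[0,10,10] → █  [on edge]
    (8,5)@(17, 11): e=[28,14,-22] → ·
    (7,6)@(15, 13): e=[-20,10,30] → ·
  covered (3 px):
    · · · · · · · · · · · ·
    · · · · · · · · · · · ·
    · · · · · █ · · · · · ·
    · · · · · · █ · · · · ·
    · · · · · · · · · · · ·
    · · · · · · · █ · · · ·
    · · · · · · · · · · · ·
    · · · · · · · · · · · ·
    · · · · · · · · · · · ·
    · · · · · · · · · · · ·

Result: [[5,2],[6,3],[7,5]]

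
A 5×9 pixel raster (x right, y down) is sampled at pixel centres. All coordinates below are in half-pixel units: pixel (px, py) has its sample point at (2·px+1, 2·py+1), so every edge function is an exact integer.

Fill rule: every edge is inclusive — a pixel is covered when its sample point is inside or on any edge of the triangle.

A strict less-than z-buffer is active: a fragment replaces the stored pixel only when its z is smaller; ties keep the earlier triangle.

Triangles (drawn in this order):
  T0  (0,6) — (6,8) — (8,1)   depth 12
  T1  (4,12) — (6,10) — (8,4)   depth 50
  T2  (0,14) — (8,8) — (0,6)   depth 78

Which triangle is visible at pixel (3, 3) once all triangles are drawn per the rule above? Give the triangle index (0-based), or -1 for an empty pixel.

T0:
  2·area = 46  (B↔C swapped to make it positive)
  edge (0, 6)→(8, 1): d=(8,-5) inclusive
  edge (8, 1)→(6, 8): d=(-2,7) inclusive
  edge (6, 8)→(0, 6): d=(-6,-2) inclusive
    (2,1)@(5, 3): e=[1,17,28] → █
    (3,1)@(7, 3): e=[11,3,32] → █
    (4,1)@(9, 3): e=[21,-11,36] → ·
    (1,2)@(3, 5): e=[7,27,12] → █
    (3,2)@(7, 5): e=[27,-1,20] → ·
    (1,3)@(3, 7): e=[23,23,0] → █  [on edge]
    (3,3)@(7, 7): e=[43,-5,8] → ·
    (1,4)@(3, 9): e=[39,19,-12] → ·
    (2,4)@(5, 9): e=[49,5,-8] → ·
    (4,4)@(9, 9): e=[69,-23,0] → ·  [on edge]
  covered (6 px):
    · · · · ·
    · · █ █ ·
    · █ █ · ·
    · █ █ · ·
    · · · · ·
    · · · · ·
    · · · · ·
    · · · · ·
    · · · · ·
T1:
  2·area = 8  (B↔C swapped to make it positive)
  edge (4, 12)→(8, 4): d=(4,-8) inclusive
  edge (8, 4)→(6, 10): d=(-2,6) inclusive
  edge (6, 10)→(4, 12): d=(-2,2) inclusive
    (4,0)@(9, 1): e=[-4,0,12] → ·  [on edge]
    (3,3)@(7, 7): e=[4,0,4] → █  [on edge]
    (4,3)@(9, 7): e=[20,-12,0] → ·  [on edge]
    (3,4)@(7, 9): e=[12,-4,0] → ·  [on edge]
    (2,5)@(5, 11): e=[4,4,0] → █  [on edge]
    (3,5)@(7, 11): e=[20,-8,-4] → ·
    (1,6)@(3, 13): e=[-4,12,0] → ·  [on edge]
    (2,6)@(5, 13): e=[12,0,-4] → ·  [on edge]
    (0,7)@(1, 15): e=[-12,20,0] → ·  [on edge]
  covered (2 px):
    · · · · ·
    · · · · ·
    · · · · ·
    · · · █ ·
    · · · · ·
    · · █ · ·
    · · · · ·
    · · · · ·
    · · · · ·
T2:
  2·area = 64  (B↔C swapped to make it positive)
  edge (0, 14)→(0, 6): d=(0,-8) inclusive
  edge (0, 6)→(8, 8): d=(8,2) inclusive
  edge (8, 8)→(0, 14): d=(-8,6) inclusive
    (0,3)@(1, 7): e=[8,6,50] → █
    (1,3)@(3, 7): e=[24,2,38] → █
    (2,3)@(5, 7): e=[40,-2,26] → ·
    (0,4)@(1, 9): e=[8,22,34] → █
    (2,4)@(5, 9): e=[40,14,10] → █
    (3,4)@(7, 9): e=[56,10,-2] → ·
    (0,5)@(1, 11): e=[8,38,18] → █
    (2,5)@(5, 11): e=[40,30,-6] → ·
    (0,6)@(1, 13): e=[8,54,2] → █
    (1,6)@(3, 13): e=[24,50,-10] → ·
    (0,7)@(1, 15): e=[8,70,-14] → ·
  covered (8 px):
    · · · · ·
    · · · · ·
    · · · · ·
    █ █ · · ·
    █ █ █ · ·
    █ █ · · ·
    █ · · · ·
    · · · · ·
    · · · · ·

Z-buffer (winner per pixel, '.' = empty):
  . . . . .
  . . 0 0 .
  . 0 0 . .
  2 0 0 1 .
  2 2 2 . .
  2 2 1 . .
  2 . . . .
  . . . . .
  . . . . .

Final: 1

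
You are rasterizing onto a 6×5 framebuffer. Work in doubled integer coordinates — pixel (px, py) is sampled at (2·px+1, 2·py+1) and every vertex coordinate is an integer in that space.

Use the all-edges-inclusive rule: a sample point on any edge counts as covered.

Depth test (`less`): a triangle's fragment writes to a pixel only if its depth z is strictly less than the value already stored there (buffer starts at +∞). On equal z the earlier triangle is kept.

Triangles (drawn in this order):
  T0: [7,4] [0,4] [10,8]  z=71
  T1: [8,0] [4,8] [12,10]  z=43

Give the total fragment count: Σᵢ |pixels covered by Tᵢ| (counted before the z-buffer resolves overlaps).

T0:
  2·area = 28  (B↔C swapped to make it positive)
  edge (7, 4)→(10, 8): d=(3,4) inclusive
  edge (10, 8)→(0, 4): d=(-10,-4) inclusive
  edge (0, 4)→(7, 4): d=(7,0) inclusive
    (1,2)@(3, 5): e=[19,2,7] → █
    (2,2)@(5, 5): e=[11,10,7] → █
    (3,2)@(7, 5): e=[3,18,7] → █
    (4,2)@(9, 5): e=[-5,26,7] → ·
    (1,3)@(3, 7): e=[25,-18,21] → ·
    (2,3)@(5, 7): e=[17,-10,21] → ·
    (3,3)@(7, 7): e=[9,-2,21] → ·
    (4,3)@(9, 7): e=[1,6,21] → █
    (5,3)@(11, 7): e=[-7,14,21] → ·
    (4,4)@(9, 9): e=[7,-14,35] → ·
  covered (4 px):
    · · · · · ·
    · · · · · ·
    · █ █ █ · ·
    · · · · █ ·
    · · · · · ·
T1:
  2·area = 72  (B↔C swapped to make it positive)
  edge (8, 0)→(12, 10): d=(4,10) inclusive
  edge (12, 10)→(4, 8): d=(-8,-2) inclusive
  edge (4, 8)→(8, 0): d=(4,-8) inclusive
    (3,1)@(7, 3): e=[22,46,4] → █
    (4,1)@(9, 3): e=[2,50,20] → █
    (5,1)@(11, 3): e=[-18,54,36] → ·
    (3,2)@(7, 5): e=[30,30,12] → █
    (5,2)@(11, 5): e=[-10,38,44] → ·
    (2,3)@(5, 7): e=[58,10,4] → █
    (5,3)@(11, 7): e=[-2,22,52] → ·
    (2,4)@(5, 9): e=[66,-6,12] → ·
    (3,4)@(7, 9): e=[46,-2,28] → ·
    (4,4)@(9, 9): e=[26,2,44] → █
    (5,4)@(11, 9): e=[6,6,60] → █
  covered (9 px):
    · · · · · ·
    · · · █ █ ·
    · · · █ █ ·
    · · █ █ █ ·
    · · · · █ █

Answer: 13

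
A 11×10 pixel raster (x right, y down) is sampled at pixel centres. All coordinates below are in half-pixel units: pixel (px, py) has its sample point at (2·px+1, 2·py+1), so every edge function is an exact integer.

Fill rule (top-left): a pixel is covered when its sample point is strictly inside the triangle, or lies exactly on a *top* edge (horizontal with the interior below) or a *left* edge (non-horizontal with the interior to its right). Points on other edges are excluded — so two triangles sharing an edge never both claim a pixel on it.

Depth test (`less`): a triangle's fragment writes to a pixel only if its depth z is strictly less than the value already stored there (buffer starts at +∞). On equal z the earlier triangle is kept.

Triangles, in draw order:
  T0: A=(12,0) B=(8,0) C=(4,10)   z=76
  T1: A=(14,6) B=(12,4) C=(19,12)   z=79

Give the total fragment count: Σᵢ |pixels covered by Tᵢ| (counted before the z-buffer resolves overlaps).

T0:
  2·area = 40  (B↔C swapped to make it positive)
  edge (12, 0)→(4, 10): d=(-8,10) right/bottom  bias=-1
  edge (4, 10)→(8, 0): d=(4,-10) top-left  bias=+0
  edge (8, 0)→(12, 0): d=(4,0) top-left  bias=+0
    (4,0)@(9, 1): e=[22,14,4] → █
    (5,0)@(11, 1): e=[2,34,4] → █
    (6,0)@(13, 1): e=[-18,54,4] → ·
    (3,1)@(7, 3): e=[26,2,12] → █
    (5,1)@(11, 3): e=[-14,42,12] → ·
    (3,2)@(7, 5): e=[10,10,20] → █
    (4,2)@(9, 5): e=[-10,30,20] → ·
    (3,3)@(7, 7): e=[-6,18,28] → ·
  covered (5 px):
    · · · · █ █ · · · · ·
    · · · █ █ · · · · · ·
    · · · █ · · · · · · ·
    · · · · · · · · · · ·
    · · · · · · · · · · ·
    · · · · · · · · · · ·
    · · · · · · · · · · ·
    · · · · · · · · · · ·
    · · · · · · · · · · ·
    · · · · · · · · · · ·
T1:
  2·area = 2  (B↔C swapped to make it positive)
  edge (14, 6)→(19, 12): d=(5,6) right/bottom  bias=-1
  edge (19, 12)→(12, 4): d=(-7,-8) top-left  bias=+0
  edge (12, 4)→(14, 6): d=(2,2) right/bottom  bias=-1
    (4,0)@(9, 1): e=[5,-3,0] → ·  [on edge]
    (5,1)@(11, 3): e=[3,-1,0] → ·  [on edge]
    (6,2)@(13, 5): e=[1,1,0] → ·  [on edge]
    (7,3)@(15, 7): e=[-1,3,0] → ·  [on edge]
    (8,4)@(17, 9): e=[-3,5,0] → ·  [on edge]
    (9,5)@(19, 11): e=[-5,7,0] → ·  [on edge]
    (10,6)@(21, 13): e=[-7,9,0] → ·  [on edge]
  covered (0 px):
    · · · · · · · · · · ·
    · · · · · · · · · · ·
    · · · · · · · · · · ·
    · · · · · · · · · · ·
    · · · · · · · · · · ·
    · · · · · · · · · · ·
    · · · · · · · · · · ·
    · · · · · · · · · · ·
    · · · · · · · · · · ·
    · · · · · · · · · · ·

Final: 5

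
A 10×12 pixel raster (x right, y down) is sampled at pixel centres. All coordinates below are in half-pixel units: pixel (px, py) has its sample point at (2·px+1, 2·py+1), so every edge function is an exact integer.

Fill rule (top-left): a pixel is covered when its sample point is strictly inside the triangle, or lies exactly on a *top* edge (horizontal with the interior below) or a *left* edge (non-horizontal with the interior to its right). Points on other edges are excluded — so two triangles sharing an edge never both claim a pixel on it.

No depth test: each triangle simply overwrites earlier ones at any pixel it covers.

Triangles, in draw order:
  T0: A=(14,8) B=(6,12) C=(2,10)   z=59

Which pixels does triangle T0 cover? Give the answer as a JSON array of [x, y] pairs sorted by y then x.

T0:
  2·area = 32
  edge (14, 8)→(6, 12): d=(-8,4) right/bottom  bias=-1
  edge (6, 12)→(2, 10): d=(-4,-2) top-left  bias=+0
  edge (2, 10)→(14, 8): d=(12,-2) top-left  bias=+0
    (4,4)@(9, 9): e=[12,18,2] → #
    (5,4)@(11, 9): e=[4,22,6] → #
    (6,4)@(13, 9): e=[-4,26,10] → ·
    (2,5)@(5, 11): e=[12,2,18] → #
    (3,5)@(7, 11): e=[4,6,22] → #
    (4,5)@(9, 11): e=[-4,10,26] → ·
    (5,5)@(11, 11): e=[-12,14,30] → ·
    (2,6)@(5, 13): e=[-4,-6,42] → ·
    (3,6)@(7, 13): e=[-12,-2,46] → ·
  covered (4 px):
    · · · · · · · · · ·
    · · · · · · · · · ·
    · · · · · · · · · ·
    · · · · · · · · · ·
    · · · · # # · · · ·
    · · # # · · · · · ·
    · · · · · · · · · ·
    · · · · · · · · · ·
    · · · · · · · · · ·
    · · · · · · · · · ·
    · · · · · · · · · ·
    · · · · · · · · · ·

Answer: [[4,4],[5,4],[2,5],[3,5]]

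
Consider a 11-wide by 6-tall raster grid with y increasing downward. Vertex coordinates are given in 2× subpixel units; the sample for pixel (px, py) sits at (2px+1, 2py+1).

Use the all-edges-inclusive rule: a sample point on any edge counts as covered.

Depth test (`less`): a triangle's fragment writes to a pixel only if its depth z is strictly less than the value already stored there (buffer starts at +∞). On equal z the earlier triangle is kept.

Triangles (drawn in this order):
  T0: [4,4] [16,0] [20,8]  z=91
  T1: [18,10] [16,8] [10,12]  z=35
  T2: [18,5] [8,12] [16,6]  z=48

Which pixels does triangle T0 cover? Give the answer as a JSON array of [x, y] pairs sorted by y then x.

T0:
  2·area = 112
  edge (4, 4)→(16, 0): d=(12,-4) inclusive
  edge (16, 0)→(20, 8): d=(4,8) inclusive
  edge (20, 8)→(4, 4): d=(-16,-4) inclusive
    (6,0)@(13, 1): e=[0,28,84] → X  [on edge]
    (7,0)@(15, 1): e=[8,12,92] → X
    (8,0)@(17, 1): e=[16,-4,100] → .
    (3,1)@(7, 3): e=[0,84,28] → X  [on edge]
    (4,1)@(9, 3): e=[8,68,36] → X
    (5,1)@(11, 3): e=[16,52,44] → X
    (8,1)@(17, 3): e=[40,4,68] → X
    (9,1)@(19, 3): e=[48,-12,76] → .
    (0,2)@(1, 5): e=[0,140,-28] → .  [on edge]
    (3,2)@(7, 5): e=[24,92,-4] → .
    (4,2)@(9, 5): e=[32,76,4] → X
    (9,2)@(19, 5): e=[72,-4,44] → .
  covered (15 px):
    . . . . . . X X . . .
    . . . X X X X X X . .
    . . . . X X X X X . .
    . . . . . . . . X X .
    . . . . . . . . . . .
    . . . . . . . . . . .
T1:
  2·area = 20  (B↔C swapped to make it positive)
  edge (18, 10)→(10, 12): d=(-8,2) inclusive
  edge (10, 12)→(16, 8): d=(6,-4) inclusive
  edge (16, 8)→(18, 10): d=(2,2) inclusive
    (4,0)@(9, 1): e=[90,-70,0] → .  [on edge]
    (5,1)@(11, 3): e=[70,-50,0] → .  [on edge]
    (6,2)@(13, 5): e=[50,-30,0] → .  [on edge]
    (7,3)@(15, 7): e=[30,-10,0] → .  [on edge]
    (7,4)@(15, 9): e=[14,2,4] → X
    (8,4)@(17, 9): e=[10,10,0] → X  [on edge]
    (9,4)@(19, 9): e=[6,18,-4] → .
    (6,5)@(13, 11): e=[2,6,12] → X
    (7,5)@(15, 11): e=[-2,14,8] → .
    (8,5)@(17, 11): e=[-6,22,4] → .
    (9,5)@(19, 11): e=[-10,30,0] → .  [on edge]
  covered (3 px):
    . . . . . . . . . . .
    . . . . . . . . . . .
    . . . . . . . . . . .
    . . . . . . . . . . .
    . . . . . . . X X . .
    . . . . . . X . . . .
T2:
  2·area = 4
  edge (18, 5)→(8, 12): d=(-10,7) inclusive
  edge (8, 12)→(16, 6): d=(8,-6) inclusive
  edge (16, 6)→(18, 5): d=(2,-1) inclusive
    (7,3)@(15, 7): e=[1,2,1] → X
    (8,3)@(17, 7): e=[-13,14,3] → .
    (7,4)@(15, 9): e=[-19,18,5] → .
  covered (1 px):
    . . . . . . . . . . .
    . . . . . . . . . . .
    . . . . . . . . . . .
    . . . . . . . X . . .
    . . . . . . . . . . .
    . . . . . . . . . . .

Answer: [[6,0],[7,0],[3,1],[4,1],[5,1],[6,1],[7,1],[8,1],[4,2],[5,2],[6,2],[7,2],[8,2],[8,3],[9,3]]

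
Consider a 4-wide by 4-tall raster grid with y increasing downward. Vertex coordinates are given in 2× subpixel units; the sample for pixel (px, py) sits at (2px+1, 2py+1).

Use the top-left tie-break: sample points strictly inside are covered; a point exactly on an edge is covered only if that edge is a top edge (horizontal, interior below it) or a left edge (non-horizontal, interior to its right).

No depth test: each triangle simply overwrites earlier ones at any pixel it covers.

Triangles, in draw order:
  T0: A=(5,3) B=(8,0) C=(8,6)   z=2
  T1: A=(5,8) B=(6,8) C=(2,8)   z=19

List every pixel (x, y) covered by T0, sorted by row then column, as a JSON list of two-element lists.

T0:
  2·area = 18
  edge (5, 3)→(8, 0): d=(3,-3) top-left  bias=+0
  edge (8, 0)→(8, 6): d=(0,6) right/bottom  bias=-1
  edge (8, 6)→(5, 3): d=(-3,-3) top-left  bias=+0
    (1,0)@(3, 1): e=[-12,30,0] → ·  [on edge]
    (3,0)@(7, 1): e=[0,6,12] → #  [on edge]
    (2,1)@(5, 3): e=[0,18,0] → #  [on edge]
    (1,2)@(3, 5): e=[0,30,-12] → ·  [on edge]
    (2,2)@(5, 5): e=[6,18,-6] → ·
    (3,2)@(7, 5): e=[12,6,0] → #  [on edge]
    (0,3)@(1, 7): e=[0,42,-24] → ·  [on edge]
    (3,3)@(7, 7): e=[18,6,-6] → ·
  covered (4 px):
    · · · #
    · · # #
    · · · #
    · · · ·
T1:
  degenerate (2·area = 0) — covers nothing

Final: [[3,0],[2,1],[3,1],[3,2]]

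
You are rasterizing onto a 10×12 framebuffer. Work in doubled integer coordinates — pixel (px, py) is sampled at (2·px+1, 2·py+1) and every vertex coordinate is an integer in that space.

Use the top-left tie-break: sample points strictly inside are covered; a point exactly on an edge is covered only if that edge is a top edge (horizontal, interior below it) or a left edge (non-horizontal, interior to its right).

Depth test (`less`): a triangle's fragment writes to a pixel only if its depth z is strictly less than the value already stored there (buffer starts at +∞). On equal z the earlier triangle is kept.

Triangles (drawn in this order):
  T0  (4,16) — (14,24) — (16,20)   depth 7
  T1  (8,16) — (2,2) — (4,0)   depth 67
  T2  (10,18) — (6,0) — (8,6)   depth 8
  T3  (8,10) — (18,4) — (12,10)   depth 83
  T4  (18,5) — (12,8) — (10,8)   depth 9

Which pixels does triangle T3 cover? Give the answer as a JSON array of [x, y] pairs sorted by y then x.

T0:
  2·area = 56  (B↔C swapped to make it positive)
  edge (4, 16)→(16, 20): d=(12,4) right/bottom  bias=-1
  edge (16, 20)→(14, 24): d=(-2,4) right/bottom  bias=-1
  edge (14, 24)→(4, 16): d=(-10,-8) top-left  bias=+0
    (0,7)@(1, 15): e=[0,70,-14] → .  [on edge]
    (3,8)@(7, 17): e=[0,42,14] → .  [on edge]
    (4,9)@(9, 19): e=[16,30,10] → X
    (5,9)@(11, 19): e=[8,22,26] → X
    (6,9)@(13, 19): e=[0,14,42] → .  [on edge]
    (4,10)@(9, 21): e=[40,26,-10] → .
    (5,10)@(11, 21): e=[32,18,6] → X
    (6,10)@(13, 21): e=[24,10,22] → X
    (7,10)@(15, 21): e=[16,2,38] → X
    (8,10)@(17, 21): e=[8,-6,54] → .
    (9,10)@(19, 21): e=[0,-14,70] → .  [on edge]
    (5,11)@(11, 23): e=[56,14,-14] → .
  covered (6 px):
    . . . . . . . . . .
    . . . . . . . . . .
    . . . . . . . . . .
    . . . . . . . . . .
    . . . . . . . . . .
    . . . . . . . . . .
    . . . . . . . . . .
    . . . . . . . . . .
    . . . . . . . . . .
    . . . . X X . . . .
    . . . . . X X X . .
    . . . . . . X . . .
T1:
  2·area = 40
  edge (8, 16)→(2, 2): d=(-6,-14) top-left  bias=+0
  edge (2, 2)→(4, 0): d=(2,-2) top-left  bias=+0
  edge (4, 0)→(8, 16): d=(4,16) right/bottom  bias=-1
    (1,0)@(3, 1): e=[20,0,20] → X  [on edge]
    (2,0)@(5, 1): e=[48,4,-12] → .
    (0,1)@(1, 3): e=[-20,0,60] → .  [on edge]
    (1,1)@(3, 3): e=[8,4,28] → X
    (2,1)@(5, 3): e=[36,8,-4] → .
    (1,2)@(3, 5): e=[-4,8,36] → .
    (2,2)@(5, 5): e=[24,12,4] → X
    (3,2)@(7, 5): e=[52,16,-28] → .
    (2,3)@(5, 7): e=[12,16,12] → X
    (3,3)@(7, 7): e=[40,20,-20] → .
    (2,4)@(5, 9): e=[0,20,20] → X  [on edge]
    (3,4)@(7, 9): e=[28,24,-12] → .
    (5,11)@(11, 23): e=[0,60,-20] → .  [on edge]
  covered (6 px):
    . X . . . . . . . .
    . X . . . . . . . .
    . . X . . . . . . .
    . . X . . . . . . .
    . . X . . . . . . .
    . . . . . . . . . .
    . . . X . . . . . .
    . . . . . . . . . .
    . . . . . . . . . .
    . . . . . . . . . .
    . . . . . . . . . .
    . . . . . . . . . .
T2:
  2·area = 12
  edge (10, 18)→(6, 0): d=(-4,-18) top-left  bias=+0
  edge (6, 0)→(8, 6): d=(2,6) right/bottom  bias=-1
  edge (8, 6)→(10, 18): d=(2,12) right/bottom  bias=-1
    (3,1)@(7, 3): e=[6,0,6] → .  [on edge]
    (4,4)@(9, 9): e=[18,0,-6] → .  [on edge]
    (4,6)@(9, 13): e=[2,8,2] → X
    (5,6)@(11, 13): e=[38,-4,-22] → .
    (4,7)@(9, 15): e=[-6,12,6] → .
    (5,7)@(11, 15): e=[30,0,-18] → .  [on edge]
    (6,10)@(13, 21): e=[42,0,-30] → .  [on edge]
  covered (1 px):
    . . . . . . . . . .
    . . . . . . . . . .
    . . . . . . . . . .
    . . . . . . . . . .
    . . . . . . . . . .
    . . . . . . . . . .
    . . . . X . . . . .
    . . . . . . . . . .
    . . . . . . . . . .
    . . . . . . . . . .
    . . . . . . . . . .
    . . . . . . . . . .
T3:
  2·area = 24
  edge (8, 10)→(18, 4): d=(10,-6) top-left  bias=+0
  edge (18, 4)→(12, 10): d=(-6,6) right/bottom  bias=-1
  edge (12, 10)→(8, 10): d=(-4,0) right/bottom  bias=-1
    (9,1)@(19, 3): e=[-4,0,28] → .  [on edge]
    (8,2)@(17, 5): e=[4,0,20] → .  [on edge]
    (6,3)@(13, 7): e=[0,12,12] → X  [on edge]
    (7,3)@(15, 7): e=[12,0,12] → .  [on edge]
    (5,4)@(11, 9): e=[8,12,4] → X
    (6,4)@(13, 9): e=[20,0,4] → .  [on edge]
    (5,5)@(11, 11): e=[28,0,-4] → .  [on edge]
    (1,6)@(3, 13): e=[0,36,-12] → .  [on edge]
    (4,6)@(9, 13): e=[36,0,-12] → .  [on edge]
    (3,7)@(7, 15): e=[44,0,-20] → .  [on edge]
    (2,8)@(5, 17): e=[52,0,-28] → .  [on edge]
    (1,9)@(3, 19): e=[60,0,-36] → .  [on edge]
    (0,10)@(1, 21): e=[68,0,-44] → .  [on edge]
  covered (2 px):
    . . . . . . . . . .
    . . . . . . . . . .
    . . . . . . . . . .
    . . . . . . X . . .
    . . . . . X . . . .
    . . . . . . . . . .
    . . . . . . . . . .
    . . . . . . . . . .
    . . . . . . . . . .
    . . . . . . . . . .
    . . . . . . . . . .
    . . . . . . . . . .
T4:
  2·area = 6
  edge (18, 5)→(12, 8): d=(-6,3) right/bottom  bias=-1
  edge (12, 8)→(10, 8): d=(-2,0) right/bottom  bias=-1
  edge (10, 8)→(18, 5): d=(8,-3) top-left  bias=+0
    (6,3)@(13, 7): e=[3,2,1] → X
    (7,3)@(15, 7): e=[-3,2,7] → .
    (6,4)@(13, 9): e=[-9,-2,17] → .
  covered (1 px):
    . . . . . . . . . .
    . . . . . . . . . .
    . . . . . . . . . .
    . . . . . . X . . .
    . . . . . . . . . .
    . . . . . . . . . .
    . . . . . . . . . .
    . . . . . . . . . .
    . . . . . . . . . .
    . . . . . . . . . .
    . . . . . . . . . .
    . . . . . . . . . .

Result: [[6,3],[5,4]]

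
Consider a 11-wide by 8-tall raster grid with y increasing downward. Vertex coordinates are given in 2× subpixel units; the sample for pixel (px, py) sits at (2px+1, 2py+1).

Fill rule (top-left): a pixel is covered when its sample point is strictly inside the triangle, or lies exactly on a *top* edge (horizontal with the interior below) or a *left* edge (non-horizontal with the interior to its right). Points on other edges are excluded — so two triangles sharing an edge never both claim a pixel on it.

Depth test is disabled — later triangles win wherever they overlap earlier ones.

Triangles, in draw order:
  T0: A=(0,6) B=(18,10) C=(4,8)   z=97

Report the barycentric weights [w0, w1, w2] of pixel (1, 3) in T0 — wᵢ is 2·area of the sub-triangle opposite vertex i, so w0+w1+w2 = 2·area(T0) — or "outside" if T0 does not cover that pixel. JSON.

T0:
  2·area = 20
  edge (0, 6)→(18, 10): d=(18,4) right/bottom  bias=-1
  edge (18, 10)→(4, 8): d=(-14,-2) top-left  bias=+0
  edge (4, 8)→(0, 6): d=(-4,-2) top-left  bias=+0
    (1,3)@(3, 7): e=[6,12,2] → #
    (2,3)@(5, 7): e=[-2,16,6] → ·
    (1,4)@(3, 9): e=[42,-16,-6] → ·
    (5,4)@(11, 9): e=[10,0,10] → #  [on edge]
    (6,4)@(13, 9): e=[2,4,14] → #
    (7,4)@(15, 9): e=[-6,8,18] → ·
    (5,5)@(11, 11): e=[46,-28,2] → ·
    (6,5)@(13, 11): e=[38,-24,6] → ·
  covered (3 px):
    · · · · · · · · · · ·
    · · · · · · · · · · ·
    · · · · · · · · · · ·
    · # · · · · · · · · ·
    · · · · · # # · · · ·
    · · · · · · · · · · ·
    · · · · · · · · · · ·
    · · · · · · · · · · ·

Result: [12,2,6]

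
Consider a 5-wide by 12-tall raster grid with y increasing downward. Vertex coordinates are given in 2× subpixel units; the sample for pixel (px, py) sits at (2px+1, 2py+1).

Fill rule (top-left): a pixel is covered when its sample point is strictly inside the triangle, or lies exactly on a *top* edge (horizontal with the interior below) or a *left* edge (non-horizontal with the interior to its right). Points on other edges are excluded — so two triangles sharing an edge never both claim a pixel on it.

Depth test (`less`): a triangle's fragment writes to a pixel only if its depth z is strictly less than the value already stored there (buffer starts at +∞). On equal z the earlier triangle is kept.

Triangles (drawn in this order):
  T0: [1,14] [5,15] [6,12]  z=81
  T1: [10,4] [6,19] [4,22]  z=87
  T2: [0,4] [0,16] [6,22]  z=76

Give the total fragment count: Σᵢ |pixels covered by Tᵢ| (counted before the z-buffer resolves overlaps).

T0:
  2·area = 13  (B↔C swapped to make it positive)
  edge (1, 14)→(6, 12): d=(5,-2) top-left  bias=+0
  edge (6, 12)→(5, 15): d=(-1,3) right/bottom  bias=-1
  edge (5, 15)→(1, 14): d=(-4,-1) top-left  bias=+0
    (4,1)@(9, 3): e=[-39,0,52] → ·  [on edge]
    (3,4)@(7, 9): e=[-13,0,26] → ·  [on edge]
    (2,6)@(5, 13): e=[3,2,8] → #
    (3,6)@(7, 13): e=[7,-4,10] → ·
    (2,7)@(5, 15): e=[13,0,0] → ·  [on edge]
    (1,10)@(3, 21): e=[39,0,-26] → ·  [on edge]
  covered (1 px):
    · · · · ·
    · · · · ·
    · · · · ·
    · · · · ·
    · · · · ·
    · · · · ·
    · · # · ·
    · · · · ·
    · · · · ·
    · · · · ·
    · · · · ·
    · · · · ·
T1:
  2·area = 18
  edge (10, 4)→(6, 19): d=(-4,15) right/bottom  bias=-1
  edge (6, 19)→(4, 22): d=(-2,3) right/bottom  bias=-1
  edge (4, 22)→(10, 4): d=(6,-18) top-left  bias=+0
    (4,3)@(9, 7): e=[3,15,0] → #  [on edge]
    (4,4)@(9, 9): e=[-5,11,12] → ·
    (3,6)@(7, 13): e=[9,9,0] → #  [on edge]
    (4,6)@(9, 13): e=[-21,3,36] → ·
    (3,7)@(7, 15): e=[1,5,12] → #
    (4,7)@(9, 15): e=[-29,-1,48] → ·
    (3,8)@(7, 17): e=[-7,1,24] → ·
    (2,9)@(5, 19): e=[15,3,0] → #  [on edge]
    (3,9)@(7, 19): e=[-15,-3,36] → ·
    (2,10)@(5, 21): e=[7,-1,12] → ·
  covered (4 px):
    · · · · ·
    · · · · ·
    · · · · ·
    · · · · #
    · · · · ·
    · · · · ·
    · · · # ·
    · · · # ·
    · · · · ·
    · · # · ·
    · · · · ·
    · · · · ·
T2:
  2·area = 72  (B↔C swapped to make it positive)
  edge (0, 4)→(6, 22): d=(6,18) right/bottom  bias=-1
  edge (6, 22)→(0, 16): d=(-6,-6) top-left  bias=+0
  edge (0, 16)→(0, 4): d=(0,-12) top-left  bias=+0
    (0,3)@(1, 7): e=[0,60,12] → ·  [on edge]
    (0,4)@(1, 9): e=[12,48,12] → #
    (1,4)@(3, 9): e=[-24,60,36] → ·
    (0,5)@(1, 11): e=[24,36,12] → #
    (1,5)@(3, 11): e=[-12,48,36] → ·
    (0,6)@(1, 13): e=[36,24,12] → #
    (1,6)@(3, 13): e=[0,36,36] → ·  [on edge]
    (0,7)@(1, 15): e=[48,12,12] → #
    (1,7)@(3, 15): e=[12,24,36] → #
    (2,7)@(5, 15): e=[-24,36,60] → ·
    (0,8)@(1, 17): e=[60,0,12] → #  [on edge]
    (2,8)@(5, 17): e=[-12,24,60] → ·
    (1,9)@(3, 19): e=[36,0,36] → #  [on edge]
    (2,9)@(5, 19): e=[0,12,60] → ·  [on edge]
    (2,10)@(5, 21): e=[12,0,60] → #  [on edge]
    (3,11)@(7, 23): e=[-12,0,84] → ·  [on edge]
  covered (9 px):
    · · · · ·
    · · · · ·
    · · · · ·
    · · · · ·
    # · · · ·
    # · · · ·
    # · · · ·
    # # · · ·
    # # · · ·
    · # · · ·
    · · # · ·
    · · · · ·

Result: 14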